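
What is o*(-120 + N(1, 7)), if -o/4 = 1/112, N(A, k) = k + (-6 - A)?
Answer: 30/7 ≈ 4.2857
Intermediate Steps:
N(A, k) = -6 + k - A
o = -1/28 (o = -4/112 = -4*1/112 = -1/28 ≈ -0.035714)
o*(-120 + N(1, 7)) = -(-120 + (-6 + 7 - 1*1))/28 = -(-120 + (-6 + 7 - 1))/28 = -(-120 + 0)/28 = -1/28*(-120) = 30/7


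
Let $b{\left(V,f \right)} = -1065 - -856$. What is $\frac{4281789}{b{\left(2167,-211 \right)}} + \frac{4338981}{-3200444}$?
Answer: $- \frac{13704532761345}{668892796} \approx -20488.0$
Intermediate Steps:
$b{\left(V,f \right)} = -209$ ($b{\left(V,f \right)} = -1065 + 856 = -209$)
$\frac{4281789}{b{\left(2167,-211 \right)}} + \frac{4338981}{-3200444} = \frac{4281789}{-209} + \frac{4338981}{-3200444} = 4281789 \left(- \frac{1}{209}\right) + 4338981 \left(- \frac{1}{3200444}\right) = - \frac{4281789}{209} - \frac{4338981}{3200444} = - \frac{13704532761345}{668892796}$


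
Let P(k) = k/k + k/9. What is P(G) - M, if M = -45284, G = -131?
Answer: 407434/9 ≈ 45270.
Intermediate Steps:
P(k) = 1 + k/9 (P(k) = 1 + k*(⅑) = 1 + k/9)
P(G) - M = (1 + (⅑)*(-131)) - 1*(-45284) = (1 - 131/9) + 45284 = -122/9 + 45284 = 407434/9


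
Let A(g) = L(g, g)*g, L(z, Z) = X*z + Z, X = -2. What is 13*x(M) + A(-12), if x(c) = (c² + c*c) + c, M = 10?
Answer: 2586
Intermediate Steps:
L(z, Z) = Z - 2*z (L(z, Z) = -2*z + Z = Z - 2*z)
A(g) = -g² (A(g) = (g - 2*g)*g = (-g)*g = -g²)
x(c) = c + 2*c² (x(c) = (c² + c²) + c = 2*c² + c = c + 2*c²)
13*x(M) + A(-12) = 13*(10*(1 + 2*10)) - 1*(-12)² = 13*(10*(1 + 20)) - 1*144 = 13*(10*21) - 144 = 13*210 - 144 = 2730 - 144 = 2586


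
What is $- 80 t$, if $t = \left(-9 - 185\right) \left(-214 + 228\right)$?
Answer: $217280$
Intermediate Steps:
$t = -2716$ ($t = \left(-194\right) 14 = -2716$)
$- 80 t = \left(-80\right) \left(-2716\right) = 217280$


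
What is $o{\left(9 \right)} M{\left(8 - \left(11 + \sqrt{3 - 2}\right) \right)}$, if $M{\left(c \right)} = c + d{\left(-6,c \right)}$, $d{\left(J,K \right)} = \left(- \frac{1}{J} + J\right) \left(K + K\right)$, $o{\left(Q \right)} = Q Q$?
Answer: $3456$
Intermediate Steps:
$o{\left(Q \right)} = Q^{2}$
$d{\left(J,K \right)} = 2 K \left(J - \frac{1}{J}\right)$ ($d{\left(J,K \right)} = \left(J - \frac{1}{J}\right) 2 K = 2 K \left(J - \frac{1}{J}\right)$)
$M{\left(c \right)} = - \frac{32 c}{3}$ ($M{\left(c \right)} = c + \frac{2 c \left(-1 + \left(-6\right)^{2}\right)}{-6} = c + 2 c \left(- \frac{1}{6}\right) \left(-1 + 36\right) = c + 2 c \left(- \frac{1}{6}\right) 35 = c - \frac{35 c}{3} = - \frac{32 c}{3}$)
$o{\left(9 \right)} M{\left(8 - \left(11 + \sqrt{3 - 2}\right) \right)} = 9^{2} \left(- \frac{32 \left(8 - \left(11 + \sqrt{3 - 2}\right)\right)}{3}\right) = 81 \left(- \frac{32 \left(8 - \left(11 + \sqrt{1}\right)\right)}{3}\right) = 81 \left(- \frac{32 \left(8 - \left(11 + 1\right)\right)}{3}\right) = 81 \left(- \frac{32 \left(8 - 12\right)}{3}\right) = 81 \left(\left(- \frac{32}{3}\right) \left(-4\right)\right) = 81 \cdot \frac{128}{3} = 3456$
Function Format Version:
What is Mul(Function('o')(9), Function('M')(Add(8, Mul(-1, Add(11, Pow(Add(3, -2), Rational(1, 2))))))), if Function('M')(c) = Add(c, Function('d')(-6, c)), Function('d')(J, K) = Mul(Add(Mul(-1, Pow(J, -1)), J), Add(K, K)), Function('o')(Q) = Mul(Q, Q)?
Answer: 3456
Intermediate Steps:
Function('o')(Q) = Pow(Q, 2)
Function('d')(J, K) = Mul(2, K, Add(J, Mul(-1, Pow(J, -1)))) (Function('d')(J, K) = Mul(Add(J, Mul(-1, Pow(J, -1))), Mul(2, K)) = Mul(2, K, Add(J, Mul(-1, Pow(J, -1)))))
Function('M')(c) = Mul(Rational(-32, 3), c) (Function('M')(c) = Add(c, Mul(2, c, Pow(-6, -1), Add(-1, Pow(-6, 2)))) = Add(c, Mul(2, c, Rational(-1, 6), Add(-1, 36))) = Add(c, Mul(2, c, Rational(-1, 6), 35)) = Add(c, Mul(Rational(-35, 3), c)) = Mul(Rational(-32, 3), c))
Mul(Function('o')(9), Function('M')(Add(8, Mul(-1, Add(11, Pow(Add(3, -2), Rational(1, 2))))))) = Mul(Pow(9, 2), Mul(Rational(-32, 3), Add(8, Mul(-1, Add(11, Pow(Add(3, -2), Rational(1, 2))))))) = Mul(81, Mul(Rational(-32, 3), Add(8, Mul(-1, Add(11, Pow(1, Rational(1, 2))))))) = Mul(81, Mul(Rational(-32, 3), Add(8, Mul(-1, Add(11, 1))))) = Mul(81, Mul(Rational(-32, 3), Add(8, Mul(-1, 12)))) = Mul(81, Mul(Rational(-32, 3), Add(8, -12))) = Mul(81, Mul(Rational(-32, 3), -4)) = Mul(81, Rational(128, 3)) = 3456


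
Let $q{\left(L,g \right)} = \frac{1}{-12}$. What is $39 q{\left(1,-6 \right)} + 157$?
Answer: $\frac{615}{4} \approx 153.75$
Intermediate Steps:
$q{\left(L,g \right)} = - \frac{1}{12}$
$39 q{\left(1,-6 \right)} + 157 = 39 \left(- \frac{1}{12}\right) + 157 = - \frac{13}{4} + 157 = \frac{615}{4}$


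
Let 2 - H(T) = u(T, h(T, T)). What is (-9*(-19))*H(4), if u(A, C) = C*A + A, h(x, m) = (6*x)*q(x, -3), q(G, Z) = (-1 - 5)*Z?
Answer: -295830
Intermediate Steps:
q(G, Z) = -6*Z
h(x, m) = 108*x (h(x, m) = (6*x)*(-6*(-3)) = (6*x)*18 = 108*x)
u(A, C) = A + A*C (u(A, C) = A*C + A = A + A*C)
H(T) = 2 - T*(1 + 108*T)
(-9*(-19))*H(4) = (-9*(-19))*(2 - 1*4*(1 + 108*4)) = 171*(2 - 1*4*(1 + 432)) = 171*(2 - 1*4*433) = 171*(2 - 1732) = 171*(-1730) = -295830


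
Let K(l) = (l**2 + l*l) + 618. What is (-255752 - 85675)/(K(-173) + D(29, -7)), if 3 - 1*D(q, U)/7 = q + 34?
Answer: -341427/60056 ≈ -5.6851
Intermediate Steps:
D(q, U) = -217 - 7*q (D(q, U) = 21 - 7*(q + 34) = 21 - 7*(34 + q) = 21 + (-238 - 7*q) = -217 - 7*q)
K(l) = 618 + 2*l**2 (K(l) = (l**2 + l**2) + 618 = 2*l**2 + 618 = 618 + 2*l**2)
(-255752 - 85675)/(K(-173) + D(29, -7)) = (-255752 - 85675)/((618 + 2*(-173)**2) + (-217 - 7*29)) = -341427/((618 + 2*29929) + (-217 - 203)) = -341427/((618 + 59858) - 420) = -341427/(60476 - 420) = -341427/60056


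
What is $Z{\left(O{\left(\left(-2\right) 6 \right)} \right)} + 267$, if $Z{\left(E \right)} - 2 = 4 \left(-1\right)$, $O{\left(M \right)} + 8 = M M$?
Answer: $265$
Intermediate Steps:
$O{\left(M \right)} = -8 + M^{2}$ ($O{\left(M \right)} = -8 + M M = -8 + M^{2}$)
$Z{\left(E \right)} = -2$ ($Z{\left(E \right)} = 2 + 4 \left(-1\right) = 2 - 4 = -2$)
$Z{\left(O{\left(\left(-2\right) 6 \right)} \right)} + 267 = -2 + 267 = 265$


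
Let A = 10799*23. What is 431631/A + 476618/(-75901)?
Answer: -85619724455/18852062677 ≈ -4.5417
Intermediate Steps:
A = 248377
431631/A + 476618/(-75901) = 431631/248377 + 476618/(-75901) = 431631*(1/248377) + 476618*(-1/75901) = 431631/248377 - 476618/75901 = -85619724455/18852062677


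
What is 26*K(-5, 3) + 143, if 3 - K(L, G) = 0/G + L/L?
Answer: 195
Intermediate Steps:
K(L, G) = 2 (K(L, G) = 3 - (0/G + L/L) = 3 - (0 + 1) = 3 - 1*1 = 3 - 1 = 2)
26*K(-5, 3) + 143 = 26*2 + 143 = 52 + 143 = 195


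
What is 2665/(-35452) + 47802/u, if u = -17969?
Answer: -1742563889/637036988 ≈ -2.7354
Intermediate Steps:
2665/(-35452) + 47802/u = 2665/(-35452) + 47802/(-17969) = 2665*(-1/35452) + 47802*(-1/17969) = -2665/35452 - 47802/17969 = -1742563889/637036988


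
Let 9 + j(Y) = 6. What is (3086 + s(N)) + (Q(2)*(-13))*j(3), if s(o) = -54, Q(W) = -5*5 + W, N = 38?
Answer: 2135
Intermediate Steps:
j(Y) = -3 (j(Y) = -9 + 6 = -3)
Q(W) = -25 + W
(3086 + s(N)) + (Q(2)*(-13))*j(3) = (3086 - 54) + ((-25 + 2)*(-13))*(-3) = 3032 - 23*(-13)*(-3) = 3032 + 299*(-3) = 3032 - 897 = 2135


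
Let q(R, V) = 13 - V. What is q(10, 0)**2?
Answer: 169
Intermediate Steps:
q(10, 0)**2 = (13 - 1*0)**2 = (13 + 0)**2 = 13**2 = 169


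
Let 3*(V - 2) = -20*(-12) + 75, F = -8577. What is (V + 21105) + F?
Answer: 12635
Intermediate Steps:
V = 107 (V = 2 + (-20*(-12) + 75)/3 = 2 + (240 + 75)/3 = 2 + (⅓)*315 = 2 + 105 = 107)
(V + 21105) + F = (107 + 21105) - 8577 = 21212 - 8577 = 12635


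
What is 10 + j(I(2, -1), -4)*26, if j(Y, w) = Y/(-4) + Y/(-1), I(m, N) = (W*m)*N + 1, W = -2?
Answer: -305/2 ≈ -152.50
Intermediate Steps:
I(m, N) = 1 - 2*N*m (I(m, N) = (-2*m)*N + 1 = -2*N*m + 1 = 1 - 2*N*m)
j(Y, w) = -5*Y/4 (j(Y, w) = Y*(-1/4) + Y*(-1) = -Y/4 - Y = -5*Y/4)
10 + j(I(2, -1), -4)*26 = 10 - 5*(1 - 2*(-1)*2)/4*26 = 10 - 5*(1 + 4)/4*26 = 10 - 5/4*5*26 = 10 - 25/4*26 = 10 - 325/2 = -305/2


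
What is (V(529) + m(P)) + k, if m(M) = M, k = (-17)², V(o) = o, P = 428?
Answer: 1246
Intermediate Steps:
k = 289
(V(529) + m(P)) + k = (529 + 428) + 289 = 957 + 289 = 1246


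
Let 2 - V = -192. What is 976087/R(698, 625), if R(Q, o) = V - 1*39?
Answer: 976087/155 ≈ 6297.3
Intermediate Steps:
V = 194 (V = 2 - 1*(-192) = 2 + 192 = 194)
R(Q, o) = 155 (R(Q, o) = 194 - 1*39 = 194 - 39 = 155)
976087/R(698, 625) = 976087/155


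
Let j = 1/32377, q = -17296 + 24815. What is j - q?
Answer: -243442662/32377 ≈ -7519.0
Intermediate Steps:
q = 7519
j = 1/32377 ≈ 3.0886e-5
j - q = 1/32377 - 1*7519 = 1/32377 - 7519 = -243442662/32377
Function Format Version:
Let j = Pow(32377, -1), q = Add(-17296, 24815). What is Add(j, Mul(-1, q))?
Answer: Rational(-243442662, 32377) ≈ -7519.0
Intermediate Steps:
q = 7519
j = Rational(1, 32377) ≈ 3.0886e-5
Add(j, Mul(-1, q)) = Add(Rational(1, 32377), Mul(-1, 7519)) = Add(Rational(1, 32377), -7519) = Rational(-243442662, 32377)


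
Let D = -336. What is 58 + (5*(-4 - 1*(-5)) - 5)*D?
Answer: 58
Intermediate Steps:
58 + (5*(-4 - 1*(-5)) - 5)*D = 58 + (5*(-4 - 1*(-5)) - 5)*(-336) = 58 + (5*(-4 + 5) - 5)*(-336) = 58 + (5*1 - 5)*(-336) = 58 + (5 - 5)*(-336) = 58 + 0*(-336) = 58 + 0 = 58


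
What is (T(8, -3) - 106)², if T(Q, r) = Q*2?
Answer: 8100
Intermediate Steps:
T(Q, r) = 2*Q
(T(8, -3) - 106)² = (2*8 - 106)² = (16 - 106)² = (-90)² = 8100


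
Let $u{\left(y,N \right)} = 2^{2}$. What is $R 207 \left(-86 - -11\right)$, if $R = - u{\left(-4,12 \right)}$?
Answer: $62100$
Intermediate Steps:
$u{\left(y,N \right)} = 4$
$R = -4$ ($R = \left(-1\right) 4 = -4$)
$R 207 \left(-86 - -11\right) = \left(-4\right) 207 \left(-86 - -11\right) = - 828 \left(-86 + 11\right) = \left(-828\right) \left(-75\right) = 62100$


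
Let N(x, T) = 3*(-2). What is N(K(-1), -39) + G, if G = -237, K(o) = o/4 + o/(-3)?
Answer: -243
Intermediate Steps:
K(o) = -o/12 (K(o) = o*(1/4) + o*(-1/3) = o/4 - o/3 = -o/12)
N(x, T) = -6
N(K(-1), -39) + G = -6 - 237 = -243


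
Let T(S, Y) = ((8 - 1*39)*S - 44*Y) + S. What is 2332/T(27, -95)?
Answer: 1166/1685 ≈ 0.69199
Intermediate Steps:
T(S, Y) = -44*Y - 30*S (T(S, Y) = ((8 - 39)*S - 44*Y) + S = (-31*S - 44*Y) + S = (-44*Y - 31*S) + S = -44*Y - 30*S)
2332/T(27, -95) = 2332/(-44*(-95) - 30*27) = 2332/(4180 - 810) = 2332/3370 = 2332*(1/3370) = 1166/1685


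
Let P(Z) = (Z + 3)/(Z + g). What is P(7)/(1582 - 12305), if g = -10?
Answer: 10/32169 ≈ 0.00031086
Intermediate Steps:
P(Z) = (3 + Z)/(-10 + Z) (P(Z) = (Z + 3)/(Z - 10) = (3 + Z)/(-10 + Z))
P(7)/(1582 - 12305) = ((3 + 7)/(-10 + 7))/(1582 - 12305) = (10/(-3))/(-10723) = -(-1)*10/32169 = -1/10723*(-10/3) = 10/32169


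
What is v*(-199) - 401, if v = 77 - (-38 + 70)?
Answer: -9356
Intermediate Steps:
v = 45 (v = 77 - 1*32 = 77 - 32 = 45)
v*(-199) - 401 = 45*(-199) - 401 = -8955 - 401 = -9356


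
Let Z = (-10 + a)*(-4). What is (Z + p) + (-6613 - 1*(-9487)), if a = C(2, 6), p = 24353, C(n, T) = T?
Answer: 27243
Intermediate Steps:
a = 6
Z = 16 (Z = (-10 + 6)*(-4) = -4*(-4) = 16)
(Z + p) + (-6613 - 1*(-9487)) = (16 + 24353) + (-6613 - 1*(-9487)) = 24369 + (-6613 + 9487) = 24369 + 2874 = 27243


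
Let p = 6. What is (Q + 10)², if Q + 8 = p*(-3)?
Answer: 256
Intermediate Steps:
Q = -26 (Q = -8 + 6*(-3) = -8 - 18 = -26)
(Q + 10)² = (-26 + 10)² = (-16)² = 256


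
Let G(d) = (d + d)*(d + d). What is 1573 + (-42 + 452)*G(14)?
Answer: 323013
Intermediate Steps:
G(d) = 4*d² (G(d) = (2*d)*(2*d) = 4*d²)
1573 + (-42 + 452)*G(14) = 1573 + (-42 + 452)*(4*14²) = 1573 + 410*(4*196) = 1573 + 410*784 = 1573 + 321440 = 323013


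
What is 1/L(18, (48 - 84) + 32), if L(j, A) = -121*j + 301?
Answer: -1/1877 ≈ -0.00053276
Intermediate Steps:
L(j, A) = 301 - 121*j
1/L(18, (48 - 84) + 32) = 1/(301 - 121*18) = 1/(301 - 2178) = 1/(-1877) = -1/1877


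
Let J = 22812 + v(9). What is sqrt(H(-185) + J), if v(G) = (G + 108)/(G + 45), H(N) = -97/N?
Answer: sqrt(28109980770)/1110 ≈ 151.05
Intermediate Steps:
v(G) = (108 + G)/(45 + G)
J = 136885/6 (J = 22812 + (108 + 9)/(45 + 9) = 22812 + 117/54 = 22812 + (1/54)*117 = 22812 + 13/6 = 136885/6 ≈ 22814.)
sqrt(H(-185) + J) = sqrt(-97/(-185) + 136885/6) = sqrt(-97*(-1/185) + 136885/6) = sqrt(97/185 + 136885/6) = sqrt(25324307/1110) = sqrt(28109980770)/1110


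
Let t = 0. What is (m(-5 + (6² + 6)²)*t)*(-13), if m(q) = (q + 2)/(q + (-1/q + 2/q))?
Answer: 0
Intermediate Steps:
m(q) = (2 + q)/(q + 1/q)
(m(-5 + (6² + 6)²)*t)*(-13) = (((-5 + (6² + 6)²)*(2 + (-5 + (6² + 6)²))/(1 + (-5 + (6² + 6)²)²))*0)*(-13) = (((-5 + (36 + 6)²)*(2 + (-5 + (36 + 6)²))/(1 + (-5 + (36 + 6)²)²))*0)*(-13) = (((-5 + 42²)*(2 + (-5 + 42²))/(1 + (-5 + 42²)²))*0)*(-13) = (((-5 + 1764)*(2 + (-5 + 1764))/(1 + (-5 + 1764)²))*0)*(-13) = ((1759*(2 + 1759)/(1 + 1759²))*0)*(-13) = ((1759*1761/(1 + 3094081))*0)*(-13) = ((1759*1761/3094082)*0)*(-13) = ((1759*(1/3094082)*1761)*0)*(-13) = ((3097599/3094082)*0)*(-13) = 0*(-13) = 0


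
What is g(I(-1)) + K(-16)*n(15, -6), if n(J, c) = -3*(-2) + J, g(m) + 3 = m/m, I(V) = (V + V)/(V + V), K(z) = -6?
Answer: -128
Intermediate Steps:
I(V) = 1 (I(V) = (2*V)/((2*V)) = (2*V)*(1/(2*V)) = 1)
g(m) = -2 (g(m) = -3 + m/m = -3 + 1 = -2)
n(J, c) = 6 + J
g(I(-1)) + K(-16)*n(15, -6) = -2 - 6*(6 + 15) = -2 - 6*21 = -2 - 126 = -128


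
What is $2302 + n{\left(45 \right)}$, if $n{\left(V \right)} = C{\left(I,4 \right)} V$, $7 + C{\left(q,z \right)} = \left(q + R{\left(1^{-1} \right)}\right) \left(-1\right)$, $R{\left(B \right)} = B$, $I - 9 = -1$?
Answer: $1582$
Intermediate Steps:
$I = 8$ ($I = 9 - 1 = 8$)
$C{\left(q,z \right)} = -8 - q$ ($C{\left(q,z \right)} = -7 + \left(q + 1^{-1}\right) \left(-1\right) = -7 + \left(q + 1\right) \left(-1\right) = -7 + \left(1 + q\right) \left(-1\right) = -7 - \left(1 + q\right) = -8 - q$)
$n{\left(V \right)} = - 16 V$ ($n{\left(V \right)} = \left(-8 - 8\right) V = - 16 V$)
$2302 + n{\left(45 \right)} = 2302 - 720 = 1582$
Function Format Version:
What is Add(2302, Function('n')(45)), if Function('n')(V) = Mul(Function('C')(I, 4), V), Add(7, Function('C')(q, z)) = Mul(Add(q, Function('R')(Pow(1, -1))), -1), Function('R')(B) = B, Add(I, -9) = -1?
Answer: 1582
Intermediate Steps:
I = 8 (I = Add(9, -1) = 8)
Function('C')(q, z) = Add(-8, Mul(-1, q)) (Function('C')(q, z) = Add(-7, Mul(Add(q, Pow(1, -1)), -1)) = Add(-7, Mul(Add(q, 1), -1)) = Add(-7, Mul(Add(1, q), -1)) = Add(-7, Add(-1, Mul(-1, q))) = Add(-8, Mul(-1, q)))
Function('n')(V) = Mul(-16, V) (Function('n')(V) = Mul(Add(-8, Mul(-1, 8)), V) = Mul(Add(-8, -8), V) = Mul(-16, V))
Add(2302, Function('n')(45)) = Add(2302, Mul(-16, 45)) = Add(2302, -720) = 1582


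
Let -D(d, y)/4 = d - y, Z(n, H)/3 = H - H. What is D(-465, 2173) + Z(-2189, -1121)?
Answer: 10552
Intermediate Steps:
Z(n, H) = 0 (Z(n, H) = 3*(H - H) = 3*0 = 0)
D(d, y) = -4*d + 4*y (D(d, y) = -4*(d - y) = -4*d + 4*y)
D(-465, 2173) + Z(-2189, -1121) = (-4*(-465) + 4*2173) + 0 = (1860 + 8692) + 0 = 10552 + 0 = 10552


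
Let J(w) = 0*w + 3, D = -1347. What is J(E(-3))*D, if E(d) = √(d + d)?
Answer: -4041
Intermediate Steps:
E(d) = √2*√d (E(d) = √(2*d) = √2*√d)
J(w) = 3 (J(w) = 0 + 3 = 3)
J(E(-3))*D = 3*(-1347) = -4041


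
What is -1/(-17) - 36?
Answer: -611/17 ≈ -35.941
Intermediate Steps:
-1/(-17) - 36 = -1*(-1/17) - 36 = 1/17 - 36 = -611/17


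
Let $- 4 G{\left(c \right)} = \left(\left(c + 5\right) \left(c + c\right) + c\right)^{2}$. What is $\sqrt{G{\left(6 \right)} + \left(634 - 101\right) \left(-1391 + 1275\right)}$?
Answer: $i \sqrt{66589} \approx 258.05 i$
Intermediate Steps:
$G{\left(c \right)} = - \frac{\left(c + 2 c \left(5 + c\right)\right)^{2}}{4}$ ($G{\left(c \right)} = - \frac{\left(\left(c + 5\right) \left(c + c\right) + c\right)^{2}}{4} = - \frac{\left(\left(5 + c\right) 2 c + c\right)^{2}}{4} = - \frac{\left(2 c \left(5 + c\right) + c\right)^{2}}{4} = - \frac{\left(c + 2 c \left(5 + c\right)\right)^{2}}{4}$)
$\sqrt{G{\left(6 \right)} + \left(634 - 101\right) \left(-1391 + 1275\right)} = \sqrt{- \frac{6^{2} \left(11 + 2 \cdot 6\right)^{2}}{4} + \left(634 - 101\right) \left(-1391 + 1275\right)} = \sqrt{\left(- \frac{1}{4}\right) 36 \left(11 + 12\right)^{2} + 533 \left(-116\right)} = \sqrt{\left(- \frac{1}{4}\right) 36 \cdot 23^{2} - 61828} = \sqrt{\left(- \frac{1}{4}\right) 36 \cdot 529 - 61828} = \sqrt{-4761 - 61828} = \sqrt{-66589} = i \sqrt{66589}$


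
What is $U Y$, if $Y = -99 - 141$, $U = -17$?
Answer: $4080$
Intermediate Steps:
$Y = -240$
$U Y = \left(-17\right) \left(-240\right) = 4080$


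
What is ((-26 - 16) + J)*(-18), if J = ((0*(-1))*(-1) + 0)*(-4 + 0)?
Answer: 756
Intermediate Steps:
J = 0 (J = (0*(-1) + 0)*(-4) = (0 + 0)*(-4) = 0*(-4) = 0)
((-26 - 16) + J)*(-18) = ((-26 - 16) + 0)*(-18) = (-42 + 0)*(-18) = -42*(-18) = 756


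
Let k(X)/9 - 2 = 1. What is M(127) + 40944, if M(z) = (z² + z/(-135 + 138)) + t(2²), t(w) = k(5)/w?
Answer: 685465/12 ≈ 57122.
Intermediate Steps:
k(X) = 27 (k(X) = 18 + 9*1 = 18 + 9 = 27)
t(w) = 27/w
M(z) = 27/4 + z² + z/3 (M(z) = (z² + z/(-135 + 138)) + 27/(2²) = (z² + z/3) + 27/4 = 27/4 + z² + z/3)
M(127) + 40944 = (27/4 + 127² + (⅓)*127) + 40944 = (27/4 + 16129 + 127/3) + 40944 = 194137/12 + 40944 = 685465/12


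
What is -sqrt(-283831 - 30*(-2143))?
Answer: -I*sqrt(219541) ≈ -468.55*I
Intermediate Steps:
-sqrt(-283831 - 30*(-2143)) = -sqrt(-283831 + 64290) = -sqrt(-219541) = -I*sqrt(219541)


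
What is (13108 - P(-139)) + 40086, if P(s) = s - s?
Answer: 53194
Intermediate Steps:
P(s) = 0
(13108 - P(-139)) + 40086 = (13108 - 1*0) + 40086 = (13108 + 0) + 40086 = 13108 + 40086 = 53194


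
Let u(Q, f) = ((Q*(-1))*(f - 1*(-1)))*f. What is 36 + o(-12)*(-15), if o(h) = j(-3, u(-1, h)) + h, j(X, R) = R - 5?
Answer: -1689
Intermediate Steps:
u(Q, f) = -Q*f*(1 + f) (u(Q, f) = ((-Q)*(f + 1))*f = ((-Q)*(1 + f))*f = (-Q*(1 + f))*f = -Q*f*(1 + f))
j(X, R) = -5 + R
o(h) = -5 + h + h*(1 + h) (o(h) = (-5 - 1*(-1)*h*(1 + h)) + h = (-5 + h*(1 + h)) + h = -5 + h + h*(1 + h))
36 + o(-12)*(-15) = 36 + (-5 - 12 - 12*(1 - 12))*(-15) = 36 + (-5 - 12 - 12*(-11))*(-15) = 36 + (-5 - 12 + 132)*(-15) = 36 + 115*(-15) = 36 - 1725 = -1689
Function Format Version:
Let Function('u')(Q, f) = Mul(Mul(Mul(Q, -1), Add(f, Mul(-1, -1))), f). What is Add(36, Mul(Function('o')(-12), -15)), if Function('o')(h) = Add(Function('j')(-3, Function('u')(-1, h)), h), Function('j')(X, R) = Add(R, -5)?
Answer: -1689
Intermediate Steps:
Function('u')(Q, f) = Mul(-1, Q, f, Add(1, f)) (Function('u')(Q, f) = Mul(Mul(Mul(-1, Q), Add(f, 1)), f) = Mul(Mul(Mul(-1, Q), Add(1, f)), f) = Mul(Mul(-1, Q, Add(1, f)), f) = Mul(-1, Q, f, Add(1, f)))
Function('j')(X, R) = Add(-5, R)
Function('o')(h) = Add(-5, h, Mul(h, Add(1, h))) (Function('o')(h) = Add(Add(-5, Mul(-1, -1, h, Add(1, h))), h) = Add(Add(-5, Mul(h, Add(1, h))), h) = Add(-5, h, Mul(h, Add(1, h))))
Add(36, Mul(Function('o')(-12), -15)) = Add(36, Mul(Add(-5, -12, Mul(-12, Add(1, -12))), -15)) = Add(36, Mul(Add(-5, -12, Mul(-12, -11)), -15)) = Add(36, Mul(Add(-5, -12, 132), -15)) = Add(36, Mul(115, -15)) = Add(36, -1725) = -1689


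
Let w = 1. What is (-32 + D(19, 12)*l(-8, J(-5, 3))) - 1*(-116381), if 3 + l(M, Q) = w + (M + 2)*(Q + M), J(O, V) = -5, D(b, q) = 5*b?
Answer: 123569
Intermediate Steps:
l(M, Q) = -2 + (2 + M)*(M + Q) (l(M, Q) = -3 + (1 + (M + 2)*(Q + M)) = -3 + (1 + (2 + M)*(M + Q)) = -2 + (2 + M)*(M + Q))
(-32 + D(19, 12)*l(-8, J(-5, 3))) - 1*(-116381) = (-32 + (5*19)*(-2 + (-8)² + 2*(-8) + 2*(-5) - 8*(-5))) - 1*(-116381) = (-32 + 95*(-2 + 64 - 16 - 10 + 40)) + 116381 = (-32 + 95*76) + 116381 = (-32 + 7220) + 116381 = 7188 + 116381 = 123569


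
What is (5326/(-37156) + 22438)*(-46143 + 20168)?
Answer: -10827691763475/18578 ≈ -5.8282e+8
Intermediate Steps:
(5326/(-37156) + 22438)*(-46143 + 20168) = (5326*(-1/37156) + 22438)*(-25975) = (-2663/18578 + 22438)*(-25975) = (416850501/18578)*(-25975) = -10827691763475/18578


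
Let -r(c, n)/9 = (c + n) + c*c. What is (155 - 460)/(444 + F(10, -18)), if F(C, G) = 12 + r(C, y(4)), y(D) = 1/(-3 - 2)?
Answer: 1525/2661 ≈ 0.57309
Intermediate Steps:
y(D) = -1/5 (y(D) = 1/(-5) = -1/5)
r(c, n) = -9*c - 9*n - 9*c**2 (r(c, n) = -9*((c + n) + c*c) = -9*((c + n) + c**2) = -9*(c + n + c**2) = -9*c - 9*n - 9*c**2)
F(C, G) = 69/5 - 9*C - 9*C**2 (F(C, G) = 12 + (-9*C - 9*(-1/5) - 9*C**2) = 12 + (-9*C + 9/5 - 9*C**2) = 12 + (9/5 - 9*C - 9*C**2) = 69/5 - 9*C - 9*C**2)
(155 - 460)/(444 + F(10, -18)) = (155 - 460)/(444 + (69/5 - 9*10 - 9*10**2)) = -305/(444 + (69/5 - 90 - 9*100)) = -305/(444 + (69/5 - 90 - 900)) = -305/(444 - 4881/5) = -305/(-2661/5) = -305*(-5/2661) = 1525/2661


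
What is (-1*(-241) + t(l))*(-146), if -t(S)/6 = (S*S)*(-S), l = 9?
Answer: -673790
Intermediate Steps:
t(S) = 6*S³ (t(S) = -6*S*S*(-S) = -6*S²*(-S) = -(-6)*S³ = 6*S³)
(-1*(-241) + t(l))*(-146) = (-1*(-241) + 6*9³)*(-146) = (241 + 6*729)*(-146) = (241 + 4374)*(-146) = 4615*(-146) = -673790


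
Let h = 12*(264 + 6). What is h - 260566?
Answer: -257326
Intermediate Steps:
h = 3240 (h = 12*270 = 3240)
h - 260566 = 3240 - 260566 = -257326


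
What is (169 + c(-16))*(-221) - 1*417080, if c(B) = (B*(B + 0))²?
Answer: -14937885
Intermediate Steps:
c(B) = B⁴ (c(B) = (B*B)² = (B²)² = B⁴)
(169 + c(-16))*(-221) - 1*417080 = (169 + (-16)⁴)*(-221) - 1*417080 = (169 + 65536)*(-221) - 417080 = 65705*(-221) - 417080 = -14520805 - 417080 = -14937885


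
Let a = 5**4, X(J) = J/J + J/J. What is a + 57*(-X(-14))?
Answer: 511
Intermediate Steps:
X(J) = 2 (X(J) = 1 + 1 = 2)
a = 625
a + 57*(-X(-14)) = 625 + 57*(-1*2) = 625 + 57*(-2) = 625 - 114 = 511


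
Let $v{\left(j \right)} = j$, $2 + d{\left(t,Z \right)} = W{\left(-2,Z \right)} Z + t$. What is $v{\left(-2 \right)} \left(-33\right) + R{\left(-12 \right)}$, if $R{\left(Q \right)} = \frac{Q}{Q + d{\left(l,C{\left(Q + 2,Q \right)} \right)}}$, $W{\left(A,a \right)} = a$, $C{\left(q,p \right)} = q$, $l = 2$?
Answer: $\frac{1449}{22} \approx 65.864$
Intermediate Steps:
$d{\left(t,Z \right)} = -2 + t + Z^{2}$ ($d{\left(t,Z \right)} = -2 + \left(Z Z + t\right) = -2 + \left(Z^{2} + t\right) = -2 + \left(t + Z^{2}\right) = -2 + t + Z^{2}$)
$R{\left(Q \right)} = \frac{Q}{Q + \left(2 + Q\right)^{2}}$ ($R{\left(Q \right)} = \frac{Q}{Q + \left(-2 + 2 + \left(Q + 2\right)^{2}\right)} = \frac{Q}{Q + \left(-2 + 2 + \left(2 + Q\right)^{2}\right)} = \frac{Q}{Q + \left(2 + Q\right)^{2}}$)
$v{\left(-2 \right)} \left(-33\right) + R{\left(-12 \right)} = \left(-2\right) \left(-33\right) - \frac{12}{-12 + \left(2 - 12\right)^{2}} = 66 - \frac{12}{-12 + \left(-10\right)^{2}} = 66 - \frac{12}{-12 + 100} = 66 - \frac{12}{88} = 66 - \frac{3}{22} = \frac{1449}{22}$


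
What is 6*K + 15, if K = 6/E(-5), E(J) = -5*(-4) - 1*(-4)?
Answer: 33/2 ≈ 16.500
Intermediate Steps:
E(J) = 24 (E(J) = 20 + 4 = 24)
K = ¼ (K = 6/24 = 6*(1/24) = ¼ ≈ 0.25000)
6*K + 15 = 6*(¼) + 15 = 3/2 + 15 = 33/2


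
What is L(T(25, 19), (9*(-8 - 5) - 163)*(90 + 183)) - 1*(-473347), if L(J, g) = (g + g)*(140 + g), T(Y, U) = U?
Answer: 11665217347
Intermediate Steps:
L(J, g) = 2*g*(140 + g) (L(J, g) = (2*g)*(140 + g) = 2*g*(140 + g))
L(T(25, 19), (9*(-8 - 5) - 163)*(90 + 183)) - 1*(-473347) = 2*((9*(-8 - 5) - 163)*(90 + 183))*(140 + (9*(-8 - 5) - 163)*(90 + 183)) - 1*(-473347) = 2*((9*(-13) - 163)*273)*(140 + (9*(-13) - 163)*273) + 473347 = 2*((-117 - 163)*273)*(140 + (-117 - 163)*273) + 473347 = 2*(-280*273)*(140 - 280*273) + 473347 = 2*(-76440)*(140 - 76440) + 473347 = 2*(-76440)*(-76300) + 473347 = 11664744000 + 473347 = 11665217347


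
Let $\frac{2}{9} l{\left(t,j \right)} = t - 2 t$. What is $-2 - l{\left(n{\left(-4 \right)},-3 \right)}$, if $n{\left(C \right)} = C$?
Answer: $-20$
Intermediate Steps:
$l{\left(t,j \right)} = - \frac{9 t}{2}$ ($l{\left(t,j \right)} = \frac{9 \left(t - 2 t\right)}{2} = \frac{9 \left(- t\right)}{2} = - \frac{9 t}{2}$)
$-2 - l{\left(n{\left(-4 \right)},-3 \right)} = -2 - \left(- \frac{9}{2}\right) \left(-4\right) = -2 - 18 = -20$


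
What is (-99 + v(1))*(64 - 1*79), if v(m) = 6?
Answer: 1395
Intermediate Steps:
(-99 + v(1))*(64 - 1*79) = (-99 + 6)*(64 - 1*79) = -93*(64 - 79) = -93*(-15) = 1395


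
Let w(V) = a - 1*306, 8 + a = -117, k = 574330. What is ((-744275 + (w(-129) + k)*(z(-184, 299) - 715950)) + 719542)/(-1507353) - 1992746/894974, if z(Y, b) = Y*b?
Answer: 197992093100066660/674520871911 ≈ 2.9353e+5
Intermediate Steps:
a = -125 (a = -8 - 117 = -125)
w(V) = -431 (w(V) = -125 - 1*306 = -125 - 306 = -431)
((-744275 + (w(-129) + k)*(z(-184, 299) - 715950)) + 719542)/(-1507353) - 1992746/894974 = ((-744275 + (-431 + 574330)*(-184*299 - 715950)) + 719542)/(-1507353) - 1992746/894974 = ((-744275 + 573899*(-55016 - 715950)) + 719542)*(-1/1507353) - 1992746*1/894974 = ((-744275 + 573899*(-770966)) + 719542)*(-1/1507353) - 996373/447487 = ((-744275 - 442456616434) + 719542)*(-1/1507353) - 996373/447487 = (-442457360709 + 719542)*(-1/1507353) - 996373/447487 = -442456641167*(-1/1507353) - 996373/447487 = 442456641167/1507353 - 996373/447487 = 197992093100066660/674520871911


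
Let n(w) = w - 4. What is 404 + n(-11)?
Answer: 389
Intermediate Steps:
n(w) = -4 + w
404 + n(-11) = 404 + (-4 - 11) = 404 - 15 = 389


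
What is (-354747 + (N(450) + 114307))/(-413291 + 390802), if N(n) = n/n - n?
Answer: 240889/22489 ≈ 10.711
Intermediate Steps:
N(n) = 1 - n
(-354747 + (N(450) + 114307))/(-413291 + 390802) = (-354747 + ((1 - 1*450) + 114307))/(-413291 + 390802) = (-354747 + ((1 - 450) + 114307))/(-22489) = (-354747 + (-449 + 114307))*(-1/22489) = (-354747 + 113858)*(-1/22489) = -240889*(-1/22489) = 240889/22489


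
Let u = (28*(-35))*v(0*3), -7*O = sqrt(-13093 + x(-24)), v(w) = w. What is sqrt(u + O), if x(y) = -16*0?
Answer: sqrt(7)*13093**(1/4)*sqrt(-I)/7 ≈ 2.8589 - 2.8589*I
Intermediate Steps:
x(y) = 0
O = -I*sqrt(13093)/7 (O = -sqrt(-13093 + 0)/7 = -I*sqrt(13093)/7 ≈ -16.346*I)
u = 0 (u = (28*(-35))*(0*3) = -980*0 = 0)
sqrt(u + O) = sqrt(0 - I*sqrt(13093)/7) = sqrt(-I*sqrt(13093)/7) = sqrt(7)*13093**(1/4)*sqrt(-I)/7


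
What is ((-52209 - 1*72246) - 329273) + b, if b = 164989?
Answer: -288739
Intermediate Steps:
((-52209 - 1*72246) - 329273) + b = ((-52209 - 1*72246) - 329273) + 164989 = ((-52209 - 72246) - 329273) + 164989 = (-124455 - 329273) + 164989 = -453728 + 164989 = -288739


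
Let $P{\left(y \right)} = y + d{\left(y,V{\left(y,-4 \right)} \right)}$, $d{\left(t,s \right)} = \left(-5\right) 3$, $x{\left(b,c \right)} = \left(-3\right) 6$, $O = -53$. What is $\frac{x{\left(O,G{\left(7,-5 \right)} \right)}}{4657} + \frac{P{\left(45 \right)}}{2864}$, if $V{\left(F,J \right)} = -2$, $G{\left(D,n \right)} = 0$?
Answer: $\frac{44079}{6668824} \approx 0.0066097$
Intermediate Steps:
$x{\left(b,c \right)} = -18$
$d{\left(t,s \right)} = -15$
$P{\left(y \right)} = -15 + y$ ($P{\left(y \right)} = y - 15 = -15 + y$)
$\frac{x{\left(O,G{\left(7,-5 \right)} \right)}}{4657} + \frac{P{\left(45 \right)}}{2864} = - \frac{18}{4657} + \frac{-15 + 45}{2864} = \left(-18\right) \frac{1}{4657} + 30 \cdot \frac{1}{2864} = - \frac{18}{4657} + \frac{15}{1432} = \frac{44079}{6668824}$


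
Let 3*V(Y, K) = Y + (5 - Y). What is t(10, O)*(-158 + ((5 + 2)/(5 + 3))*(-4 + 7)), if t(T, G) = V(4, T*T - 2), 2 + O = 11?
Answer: -6215/24 ≈ -258.96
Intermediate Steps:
O = 9 (O = -2 + 11 = 9)
V(Y, K) = 5/3 (V(Y, K) = (Y + (5 - Y))/3 = (1/3)*5 = 5/3)
t(T, G) = 5/3
t(10, O)*(-158 + ((5 + 2)/(5 + 3))*(-4 + 7)) = 5*(-158 + ((5 + 2)/(5 + 3))*(-4 + 7))/3 = 5*(-158 + (7/8)*3)/3 = 5*(-158 + 21/8)/3 = (5/3)*(-1243/8) = -6215/24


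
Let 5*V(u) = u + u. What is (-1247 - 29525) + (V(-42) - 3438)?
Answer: -171134/5 ≈ -34227.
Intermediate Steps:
V(u) = 2*u/5 (V(u) = (u + u)/5 = (2*u)/5 = 2*u/5)
(-1247 - 29525) + (V(-42) - 3438) = (-1247 - 29525) + ((⅖)*(-42) - 3438) = -30772 + (-84/5 - 3438) = -30772 - 17274/5 = -171134/5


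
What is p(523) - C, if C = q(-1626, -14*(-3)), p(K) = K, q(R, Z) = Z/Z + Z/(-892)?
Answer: 232833/446 ≈ 522.05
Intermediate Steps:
q(R, Z) = 1 - Z/892 (q(R, Z) = 1 + Z*(-1/892) = 1 - Z/892)
C = 425/446 (C = 1 - (-7)*(-3)/446 = 1 - 1/892*42 = 1 - 21/446 = 425/446 ≈ 0.95292)
p(523) - C = 523 - 1*425/446 = 523 - 425/446 = 232833/446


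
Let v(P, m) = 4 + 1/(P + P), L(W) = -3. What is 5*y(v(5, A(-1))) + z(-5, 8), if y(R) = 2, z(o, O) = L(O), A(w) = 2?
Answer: 7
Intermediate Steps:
z(o, O) = -3
v(P, m) = 4 + 1/(2*P)
5*y(v(5, A(-1))) + z(-5, 8) = 5*2 - 3 = 10 - 3 = 7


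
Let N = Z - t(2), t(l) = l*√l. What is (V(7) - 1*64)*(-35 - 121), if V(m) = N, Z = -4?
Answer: 10608 + 312*√2 ≈ 11049.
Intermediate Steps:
t(l) = l^(3/2)
N = -4 - 2*√2 (N = -4 - 2^(3/2) = -4 - 2*√2 ≈ -6.8284)
V(m) = -4 - 2*√2
(V(7) - 1*64)*(-35 - 121) = ((-4 - 2*√2) - 1*64)*(-35 - 121) = ((-4 - 2*√2) - 64)*(-156) = (-68 - 2*√2)*(-156) = 10608 + 312*√2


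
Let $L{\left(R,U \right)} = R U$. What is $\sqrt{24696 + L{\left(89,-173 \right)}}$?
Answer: $\sqrt{9299} \approx 96.431$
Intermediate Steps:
$\sqrt{24696 + L{\left(89,-173 \right)}} = \sqrt{24696 + 89 \left(-173\right)} = \sqrt{24696 - 15397} = \sqrt{9299}$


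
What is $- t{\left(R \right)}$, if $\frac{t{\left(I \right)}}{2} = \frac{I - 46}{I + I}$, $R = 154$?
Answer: $- \frac{54}{77} \approx -0.7013$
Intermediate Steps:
$t{\left(I \right)} = \frac{-46 + I}{I}$ ($t{\left(I \right)} = 2 \frac{I - 46}{I + I} = 2 \frac{-46 + I}{2 I} = \frac{-46 + I}{I}$)
$- t{\left(R \right)} = - \frac{-46 + 154}{154} = - \frac{108}{154} = \left(-1\right) \frac{54}{77} = - \frac{54}{77}$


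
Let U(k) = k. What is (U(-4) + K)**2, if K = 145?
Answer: 19881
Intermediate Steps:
(U(-4) + K)**2 = (-4 + 145)**2 = 141**2 = 19881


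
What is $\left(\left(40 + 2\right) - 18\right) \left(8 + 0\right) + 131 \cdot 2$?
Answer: $454$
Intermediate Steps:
$\left(\left(40 + 2\right) - 18\right) \left(8 + 0\right) + 131 \cdot 2 = \left(42 - 18\right) 8 + 262 = 24 \cdot 8 + 262 = 192 + 262 = 454$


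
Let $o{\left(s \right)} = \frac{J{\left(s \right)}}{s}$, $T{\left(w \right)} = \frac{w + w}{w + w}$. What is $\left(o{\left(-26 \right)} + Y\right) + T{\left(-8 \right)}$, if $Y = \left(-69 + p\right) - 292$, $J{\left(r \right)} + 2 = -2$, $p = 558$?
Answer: $\frac{2576}{13} \approx 198.15$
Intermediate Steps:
$J{\left(r \right)} = -4$ ($J{\left(r \right)} = -2 - 2 = -4$)
$T{\left(w \right)} = 1$ ($T{\left(w \right)} = \frac{2 w}{2 w} = 2 w \frac{1}{2 w} = 1$)
$Y = 197$ ($Y = \left(-69 + 558\right) - 292 = 489 - 292 = 197$)
$o{\left(s \right)} = - \frac{4}{s}$
$\left(o{\left(-26 \right)} + Y\right) + T{\left(-8 \right)} = \left(- \frac{4}{-26} + 197\right) + 1 = \left(\left(-4\right) \left(- \frac{1}{26}\right) + 197\right) + 1 = \left(\frac{2}{13} + 197\right) + 1 = \frac{2563}{13} + 1 = \frac{2576}{13}$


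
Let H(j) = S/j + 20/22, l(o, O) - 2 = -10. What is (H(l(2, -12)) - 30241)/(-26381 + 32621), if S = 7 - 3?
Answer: -665293/137280 ≈ -4.8462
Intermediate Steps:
S = 4
l(o, O) = -8 (l(o, O) = 2 - 10 = -8)
H(j) = 10/11 + 4/j (H(j) = 4/j + 20/22 = 4/j + 20*(1/22) = 4/j + 10/11 = 10/11 + 4/j)
(H(l(2, -12)) - 30241)/(-26381 + 32621) = ((10/11 + 4/(-8)) - 30241)/(-26381 + 32621) = ((10/11 + 4*(-⅛)) - 30241)/6240 = ((10/11 - ½) - 30241)*(1/6240) = (9/22 - 30241)*(1/6240) = -665293/22*1/6240 = -665293/137280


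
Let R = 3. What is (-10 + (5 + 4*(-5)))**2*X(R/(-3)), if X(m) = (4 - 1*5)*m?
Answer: 625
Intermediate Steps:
X(m) = -m (X(m) = (4 - 5)*m = -m)
(-10 + (5 + 4*(-5)))**2*X(R/(-3)) = (-10 + (5 + 4*(-5)))**2*(-3/(-3)) = (-10 + (5 - 20))**2*(-3*(-1)/3) = (-10 - 15)**2*(-1*(-1)) = (-25)**2*1 = 625*1 = 625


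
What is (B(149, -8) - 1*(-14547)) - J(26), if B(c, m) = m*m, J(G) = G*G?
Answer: 13935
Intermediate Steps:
J(G) = G²
B(c, m) = m²
(B(149, -8) - 1*(-14547)) - J(26) = ((-8)² - 1*(-14547)) - 1*26² = (64 + 14547) - 1*676 = 14611 - 676 = 13935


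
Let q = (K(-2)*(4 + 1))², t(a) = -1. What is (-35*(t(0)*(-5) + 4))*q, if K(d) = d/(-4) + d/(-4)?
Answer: -7875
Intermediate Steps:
K(d) = -d/2 (K(d) = d*(-¼) + d*(-¼) = -d/4 - d/4 = -d/2)
q = 25 (q = ((-½*(-2))*(4 + 1))² = (1*5)² = 5² = 25)
(-35*(t(0)*(-5) + 4))*q = -35*(-1*(-5) + 4)*25 = -35*(5 + 4)*25 = -35*9*25 = -315*25 = -7875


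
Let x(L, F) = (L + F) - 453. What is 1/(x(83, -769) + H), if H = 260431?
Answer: 1/259292 ≈ 3.8567e-6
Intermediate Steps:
x(L, F) = -453 + F + L (x(L, F) = (F + L) - 453 = -453 + F + L)
1/(x(83, -769) + H) = 1/((-453 - 769 + 83) + 260431) = 1/(-1139 + 260431) = 1/259292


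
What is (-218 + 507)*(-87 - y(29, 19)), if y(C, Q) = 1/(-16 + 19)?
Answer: -75718/3 ≈ -25239.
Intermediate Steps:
y(C, Q) = ⅓ (y(C, Q) = 1/3 = ⅓)
(-218 + 507)*(-87 - y(29, 19)) = (-218 + 507)*(-87 - 1*⅓) = 289*(-87 - ⅓) = 289*(-262/3) = -75718/3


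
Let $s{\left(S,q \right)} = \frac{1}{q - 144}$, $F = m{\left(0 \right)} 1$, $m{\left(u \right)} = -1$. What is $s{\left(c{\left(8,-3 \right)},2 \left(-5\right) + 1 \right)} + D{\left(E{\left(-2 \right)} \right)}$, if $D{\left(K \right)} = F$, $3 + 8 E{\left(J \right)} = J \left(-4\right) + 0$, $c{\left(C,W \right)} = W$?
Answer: $- \frac{154}{153} \approx -1.0065$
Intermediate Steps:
$E{\left(J \right)} = - \frac{3}{8} - \frac{J}{2}$ ($E{\left(J \right)} = - \frac{3}{8} + \frac{J \left(-4\right) + 0}{8} = - \frac{3}{8} + \frac{- 4 J + 0}{8} = - \frac{3}{8} + \frac{\left(-4\right) J}{8} = - \frac{3}{8} - \frac{J}{2}$)
$F = -1$ ($F = \left(-1\right) 1 = -1$)
$s{\left(S,q \right)} = \frac{1}{-144 + q}$
$D{\left(K \right)} = -1$
$s{\left(c{\left(8,-3 \right)},2 \left(-5\right) + 1 \right)} + D{\left(E{\left(-2 \right)} \right)} = \frac{1}{-144 + \left(2 \left(-5\right) + 1\right)} - 1 = \frac{1}{-144 + \left(-10 + 1\right)} - 1 = \frac{1}{-144 - 9} - 1 = \frac{1}{-153} - 1 = - \frac{1}{153} - 1 = - \frac{154}{153}$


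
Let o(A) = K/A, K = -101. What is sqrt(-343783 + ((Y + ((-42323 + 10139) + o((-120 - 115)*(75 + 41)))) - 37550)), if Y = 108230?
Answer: 3*I*sqrt(6301696864665)/13630 ≈ 552.53*I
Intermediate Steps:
o(A) = -101/A
sqrt(-343783 + ((Y + ((-42323 + 10139) + o((-120 - 115)*(75 + 41)))) - 37550)) = sqrt(-343783 + ((108230 + ((-42323 + 10139) - 101*1/((-120 - 115)*(75 + 41)))) - 37550)) = sqrt(-343783 + ((108230 + (-32184 - 101/((-235*116)))) - 37550)) = sqrt(-343783 + ((108230 + (-32184 - 101/(-27260))) - 37550)) = sqrt(-343783 + ((108230 + (-32184 - 101*(-1/27260))) - 37550)) = sqrt(-343783 + ((108230 + (-32184 + 101/27260)) - 37550)) = sqrt(-343783 + ((108230 - 877335739/27260) - 37550)) = sqrt(-343783 + (2073014061/27260 - 37550)) = sqrt(-343783 + 1049401061/27260) = sqrt(-8322123519/27260) = 3*I*sqrt(6301696864665)/13630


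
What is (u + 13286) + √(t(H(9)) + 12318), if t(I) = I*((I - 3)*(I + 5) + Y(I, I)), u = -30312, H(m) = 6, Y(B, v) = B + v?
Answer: -17026 + 2*√3147 ≈ -16914.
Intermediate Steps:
t(I) = I*(2*I + (-3 + I)*(5 + I)) (t(I) = I*((I - 3)*(I + 5) + (I + I)) = I*((-3 + I)*(5 + I) + 2*I) = I*(2*I + (-3 + I)*(5 + I)))
(u + 13286) + √(t(H(9)) + 12318) = (-30312 + 13286) + √(6*(-15 + 6² + 4*6) + 12318) = -17026 + √(6*(-15 + 36 + 24) + 12318) = -17026 + √(6*45 + 12318) = -17026 + √(270 + 12318) = -17026 + √12588 = -17026 + 2*√3147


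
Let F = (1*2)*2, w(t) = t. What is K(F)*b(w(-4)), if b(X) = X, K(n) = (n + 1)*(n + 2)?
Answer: -120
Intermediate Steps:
F = 4 (F = 2*2 = 4)
K(n) = (1 + n)*(2 + n)
K(F)*b(w(-4)) = (2 + 4**2 + 3*4)*(-4) = (2 + 16 + 12)*(-4) = 30*(-4) = -120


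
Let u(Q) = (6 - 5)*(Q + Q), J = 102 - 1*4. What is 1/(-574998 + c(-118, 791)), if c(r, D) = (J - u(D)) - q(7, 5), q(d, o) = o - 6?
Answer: -1/576481 ≈ -1.7347e-6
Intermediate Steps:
q(d, o) = -6 + o
J = 98 (J = 102 - 4 = 98)
u(Q) = 2*Q (u(Q) = 1*(2*Q) = 2*Q)
c(r, D) = 99 - 2*D (c(r, D) = (98 - 2*D) - (-6 + 5) = (98 - 2*D) - 1*(-1) = (98 - 2*D) + 1 = 99 - 2*D)
1/(-574998 + c(-118, 791)) = 1/(-574998 + (99 - 2*791)) = 1/(-574998 + (99 - 1582)) = 1/(-574998 - 1483) = 1/(-576481) = -1/576481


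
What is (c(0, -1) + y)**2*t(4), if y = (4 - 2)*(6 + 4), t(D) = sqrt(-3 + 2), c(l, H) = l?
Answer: 400*I ≈ 400.0*I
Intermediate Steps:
t(D) = I (t(D) = sqrt(-1) = I)
y = 20 (y = 2*10 = 20)
(c(0, -1) + y)**2*t(4) = (0 + 20)**2*I = 20**2*I = 400*I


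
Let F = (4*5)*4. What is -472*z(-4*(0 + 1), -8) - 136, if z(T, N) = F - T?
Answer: -39784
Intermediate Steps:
F = 80 (F = 20*4 = 80)
z(T, N) = 80 - T
-472*z(-4*(0 + 1), -8) - 136 = -472*(80 - (-4)*(0 + 1)) - 136 = -472*(80 - (-4)) - 136 = -472*(80 - 1*(-4)) - 136 = -472*(80 + 4) - 136 = -472*84 - 136 = -39648 - 136 = -39784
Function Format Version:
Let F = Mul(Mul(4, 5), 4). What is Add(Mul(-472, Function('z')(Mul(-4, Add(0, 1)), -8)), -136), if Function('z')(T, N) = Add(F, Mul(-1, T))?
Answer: -39784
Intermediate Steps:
F = 80 (F = Mul(20, 4) = 80)
Function('z')(T, N) = Add(80, Mul(-1, T))
Add(Mul(-472, Function('z')(Mul(-4, Add(0, 1)), -8)), -136) = Add(Mul(-472, Add(80, Mul(-1, Mul(-4, Add(0, 1))))), -136) = Add(Mul(-472, Add(80, Mul(-1, Mul(-4, 1)))), -136) = Add(Mul(-472, Add(80, Mul(-1, -4))), -136) = Add(Mul(-472, Add(80, 4)), -136) = Add(Mul(-472, 84), -136) = Add(-39648, -136) = -39784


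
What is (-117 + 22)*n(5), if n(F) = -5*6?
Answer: 2850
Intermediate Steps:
n(F) = -30
(-117 + 22)*n(5) = (-117 + 22)*(-30) = -95*(-30) = 2850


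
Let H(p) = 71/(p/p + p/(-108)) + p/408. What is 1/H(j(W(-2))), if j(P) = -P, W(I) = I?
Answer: 10812/782189 ≈ 0.013823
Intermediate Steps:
H(p) = 71/(1 - p/108) + p/408 (H(p) = 71/(1 + p*(-1/108)) + p*(1/408) = 71/(1 - p/108) + p/408)
1/H(j(W(-2))) = 1/((-3128544 + (-1*(-2))² - (-108)*(-2))/(408*(-108 - 1*(-2)))) = 1/((-3128544 + 2² - 108*2)/(408*(-108 + 2))) = 1/((1/408)*(-3128544 + 4 - 216)/(-106)) = 1/((1/408)*(-1/106)*(-3128756)) = 1/(782189/10812) = 10812/782189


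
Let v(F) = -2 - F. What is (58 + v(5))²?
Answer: 2601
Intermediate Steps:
(58 + v(5))² = (58 + (-2 - 1*5))² = (58 + (-2 - 5))² = (58 - 7)² = 51² = 2601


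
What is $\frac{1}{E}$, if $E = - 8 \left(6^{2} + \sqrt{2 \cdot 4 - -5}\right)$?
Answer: $- \frac{9}{2566} + \frac{\sqrt{13}}{10264} \approx -0.0031561$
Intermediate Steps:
$E = -288 - 8 \sqrt{13}$ ($E = - 8 \left(36 + \sqrt{8 + 5}\right) = - 8 \left(36 + \sqrt{13}\right) = -288 - 8 \sqrt{13} \approx -316.84$)
$\frac{1}{E} = \frac{1}{-288 - 8 \sqrt{13}}$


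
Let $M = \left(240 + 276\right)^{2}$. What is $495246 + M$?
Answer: $761502$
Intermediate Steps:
$M = 266256$ ($M = 516^{2} = 266256$)
$495246 + M = 495246 + 266256 = 761502$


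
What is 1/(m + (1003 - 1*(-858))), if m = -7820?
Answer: -1/5959 ≈ -0.00016781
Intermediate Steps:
1/(m + (1003 - 1*(-858))) = 1/(-7820 + (1003 - 1*(-858))) = 1/(-7820 + (1003 + 858)) = 1/(-7820 + 1861) = 1/(-5959) = -1/5959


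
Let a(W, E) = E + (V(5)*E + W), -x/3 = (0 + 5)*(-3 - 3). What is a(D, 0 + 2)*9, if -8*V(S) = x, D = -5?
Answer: -459/2 ≈ -229.50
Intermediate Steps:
x = 90 (x = -3*(0 + 5)*(-3 - 3) = -15*(-6) = -3*(-30) = 90)
V(S) = -45/4 (V(S) = -⅛*90 = -45/4)
a(W, E) = W - 41*E/4 (a(W, E) = E + (-45*E/4 + W) = E + (W - 45*E/4) = W - 41*E/4)
a(D, 0 + 2)*9 = (-5 - 41*(0 + 2)/4)*9 = (-5 - 41/4*2)*9 = (-5 - 41/2)*9 = -51/2*9 = -459/2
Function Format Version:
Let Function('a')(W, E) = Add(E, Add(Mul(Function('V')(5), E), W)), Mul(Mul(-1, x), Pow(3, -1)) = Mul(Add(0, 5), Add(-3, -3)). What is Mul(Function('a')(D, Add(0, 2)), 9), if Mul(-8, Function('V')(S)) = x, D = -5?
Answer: Rational(-459, 2) ≈ -229.50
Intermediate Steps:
x = 90 (x = Mul(-3, Mul(Add(0, 5), Add(-3, -3))) = Mul(-3, Mul(5, -6)) = Mul(-3, -30) = 90)
Function('V')(S) = Rational(-45, 4) (Function('V')(S) = Mul(Rational(-1, 8), 90) = Rational(-45, 4))
Function('a')(W, E) = Add(W, Mul(Rational(-41, 4), E)) (Function('a')(W, E) = Add(E, Add(Mul(Rational(-45, 4), E), W)) = Add(E, Add(W, Mul(Rational(-45, 4), E))) = Add(W, Mul(Rational(-41, 4), E)))
Mul(Function('a')(D, Add(0, 2)), 9) = Mul(Add(-5, Mul(Rational(-41, 4), Add(0, 2))), 9) = Mul(Add(-5, Mul(Rational(-41, 4), 2)), 9) = Mul(Add(-5, Rational(-41, 2)), 9) = Mul(Rational(-51, 2), 9) = Rational(-459, 2)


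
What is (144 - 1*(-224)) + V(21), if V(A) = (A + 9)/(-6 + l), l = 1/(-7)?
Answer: 15614/43 ≈ 363.12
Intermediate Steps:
l = -⅐ ≈ -0.14286
V(A) = -63/43 - 7*A/43 (V(A) = (A + 9)/(-6 - ⅐) = (9 + A)/(-43/7) = (9 + A)*(-7/43) = -63/43 - 7*A/43)
(144 - 1*(-224)) + V(21) = (144 - 1*(-224)) + (-63/43 - 7/43*21) = (144 + 224) + (-63/43 - 147/43) = 368 - 210/43 = 15614/43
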